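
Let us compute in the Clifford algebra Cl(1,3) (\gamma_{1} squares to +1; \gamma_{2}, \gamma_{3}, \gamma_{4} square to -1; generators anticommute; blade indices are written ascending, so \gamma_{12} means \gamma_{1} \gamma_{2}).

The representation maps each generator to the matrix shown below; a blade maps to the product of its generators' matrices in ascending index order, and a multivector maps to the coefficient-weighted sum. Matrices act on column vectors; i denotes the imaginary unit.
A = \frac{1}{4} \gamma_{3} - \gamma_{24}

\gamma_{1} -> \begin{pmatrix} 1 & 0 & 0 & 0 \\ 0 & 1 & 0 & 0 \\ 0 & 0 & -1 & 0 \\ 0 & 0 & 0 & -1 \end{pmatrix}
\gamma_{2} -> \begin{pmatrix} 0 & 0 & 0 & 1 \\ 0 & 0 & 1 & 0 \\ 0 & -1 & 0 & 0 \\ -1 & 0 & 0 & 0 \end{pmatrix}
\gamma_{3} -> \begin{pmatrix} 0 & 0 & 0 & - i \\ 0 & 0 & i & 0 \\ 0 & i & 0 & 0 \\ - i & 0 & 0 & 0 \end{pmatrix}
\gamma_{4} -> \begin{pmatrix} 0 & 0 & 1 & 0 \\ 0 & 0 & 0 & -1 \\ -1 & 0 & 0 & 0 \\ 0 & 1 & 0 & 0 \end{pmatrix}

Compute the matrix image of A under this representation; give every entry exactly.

Bivector images (products of the table entries): rho(\gamma_{24}) = rho(\gamma_{2})rho(\gamma_{4}) = \begin{pmatrix} 0 & 1 & 0 & 0 \\ -1 & 0 & 0 & 0 \\ 0 & 0 & 0 & 1 \\ 0 & 0 & -1 & 0 \end{pmatrix}.
M = (\frac{1}{4})*rho(\gamma_{3}) + (-1)*rho(\gamma_{24}), summed entrywise:
Answer: \begin{pmatrix} 0 & -1 & 0 & - \frac{i}{4} \\ 1 & 0 & \frac{i}{4} & 0 \\ 0 & \frac{i}{4} & 0 & -1 \\ - \frac{i}{4} & 0 & 1 & 0 \end{pmatrix}


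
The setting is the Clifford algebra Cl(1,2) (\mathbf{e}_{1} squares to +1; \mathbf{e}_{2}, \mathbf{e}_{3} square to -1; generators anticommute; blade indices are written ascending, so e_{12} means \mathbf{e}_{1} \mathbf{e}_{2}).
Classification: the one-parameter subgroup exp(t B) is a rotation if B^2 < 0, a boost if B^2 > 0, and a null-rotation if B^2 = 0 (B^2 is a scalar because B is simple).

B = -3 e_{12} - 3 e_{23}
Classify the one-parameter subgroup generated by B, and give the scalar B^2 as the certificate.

B^2 term by term: the squares give (-3)^2*(e_{12})^2 + (-3)^2*(e_{23})^2 = 9*(+1) + 9*(-1) = 0 (each basis 2-blade squares to minus the product of its generators' squares); cross terms between blades sharing an index anticommute and cancel. So B^2 = 0.
Answer: null-rotation, certificate B^2 = 0. B^2 = 0 is basis-independent, so its sign is the whole story.


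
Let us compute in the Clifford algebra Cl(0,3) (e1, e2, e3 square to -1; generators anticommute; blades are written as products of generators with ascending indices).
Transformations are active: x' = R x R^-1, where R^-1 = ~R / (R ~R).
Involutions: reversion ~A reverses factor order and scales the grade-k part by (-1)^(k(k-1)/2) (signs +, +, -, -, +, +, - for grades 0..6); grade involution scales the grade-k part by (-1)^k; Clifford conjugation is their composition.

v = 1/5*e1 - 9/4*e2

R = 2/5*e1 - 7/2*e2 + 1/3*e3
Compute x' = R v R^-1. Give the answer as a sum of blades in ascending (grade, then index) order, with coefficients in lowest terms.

~R = 2/5*e1 - 7/2*e2 + 1/3*e3, and R ~R = -11269/900, so R^-1 = ~R / (-11269/900).
R v = -1591/200 - 1/5*e1 e2 - 1/15*e1 e3 + 3/4*e2 e3
Answer: 17369/56345*e1 - 99045/45076*e2 + 4773/11269*e3


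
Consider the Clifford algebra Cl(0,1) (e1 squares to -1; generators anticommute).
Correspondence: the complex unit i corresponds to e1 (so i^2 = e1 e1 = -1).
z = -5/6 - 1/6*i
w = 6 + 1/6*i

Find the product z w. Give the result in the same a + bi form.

In blades: z = -5/6 - 1/6*e1, w = 6 + 1/6*e1.
Distribute z over w term by term (generator squares from the signature, products reordered to ascending indices): (-5/6)*w = -5 - 5/36*e1; (-1/6*e1)*w = 1/36 - e1.
Sum: -179/36 - 41/36*e1; translating back through the correspondence:
Answer: -179/36 - 41/36*i


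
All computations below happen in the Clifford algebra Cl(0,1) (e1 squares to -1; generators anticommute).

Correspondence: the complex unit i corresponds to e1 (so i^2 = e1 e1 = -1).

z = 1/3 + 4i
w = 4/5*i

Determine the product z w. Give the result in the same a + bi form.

In blades: z = 1/3 + 4*e1, w = 4/5*e1.
Distribute z over w term by term (generator squares from the signature, products reordered to ascending indices): (1/3)*w = 4/15*e1; (4*e1)*w = -16/5.
Sum: -16/5 + 4/15*e1; translating back through the correspondence:
Answer: -16/5 + 4/15*i


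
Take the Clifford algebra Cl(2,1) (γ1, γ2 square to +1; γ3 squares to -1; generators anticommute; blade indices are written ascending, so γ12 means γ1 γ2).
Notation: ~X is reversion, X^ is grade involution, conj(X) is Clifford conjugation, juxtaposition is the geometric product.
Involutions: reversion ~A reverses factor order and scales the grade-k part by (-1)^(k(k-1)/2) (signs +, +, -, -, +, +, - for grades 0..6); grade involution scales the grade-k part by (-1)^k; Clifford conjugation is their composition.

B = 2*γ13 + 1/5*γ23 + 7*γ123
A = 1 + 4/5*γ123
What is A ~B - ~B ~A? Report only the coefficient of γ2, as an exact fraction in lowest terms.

first term: -28/5 - 4/25*γ1 + 8/5*γ2 - 2*γ13 - 1/5*γ23 - 7*γ123
second term: 28/5 + 4/25*γ1 - 8/5*γ2 - 2*γ13 - 1/5*γ23 - 7*γ123
Answer: 16/5


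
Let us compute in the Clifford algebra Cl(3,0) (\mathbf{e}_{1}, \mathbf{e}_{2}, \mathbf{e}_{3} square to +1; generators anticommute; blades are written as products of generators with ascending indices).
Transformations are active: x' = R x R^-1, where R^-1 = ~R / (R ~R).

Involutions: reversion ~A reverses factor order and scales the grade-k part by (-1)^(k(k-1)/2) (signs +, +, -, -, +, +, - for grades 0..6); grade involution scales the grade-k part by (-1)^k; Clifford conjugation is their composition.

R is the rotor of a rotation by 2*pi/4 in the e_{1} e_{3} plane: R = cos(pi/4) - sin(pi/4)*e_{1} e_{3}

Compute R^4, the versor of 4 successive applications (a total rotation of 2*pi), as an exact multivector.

Rotor phase runs at HALF the rotation angle; powers of one rotor simply add phase, so after 4 steps in e_{1} e_{3} the phase is 4*pi/4 = \pi and R^4 = cos(\pi) - sin(\pi)*e_{1} e_{3}.
cos(\pi) = -1 and sin(\pi) = 0, so R^4 = -1. The total rotation 2*pi is 1 full turn, so every vector returns to itself, yet the rotor is -1, on the OTHER sheet of the double cover (an odd number of 2*pi turns).
Answer: -1


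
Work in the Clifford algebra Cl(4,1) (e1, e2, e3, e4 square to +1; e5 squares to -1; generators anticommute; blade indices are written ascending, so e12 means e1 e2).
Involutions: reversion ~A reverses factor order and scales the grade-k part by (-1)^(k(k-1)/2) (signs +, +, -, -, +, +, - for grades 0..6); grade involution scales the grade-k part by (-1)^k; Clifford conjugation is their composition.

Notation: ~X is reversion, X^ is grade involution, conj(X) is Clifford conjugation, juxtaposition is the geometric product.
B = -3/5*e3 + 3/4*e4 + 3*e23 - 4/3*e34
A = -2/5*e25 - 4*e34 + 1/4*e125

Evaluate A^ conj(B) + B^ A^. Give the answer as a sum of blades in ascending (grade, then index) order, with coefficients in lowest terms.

first term: 16/3 + 3*e3 + 12/5*e4 - 12*e24 + 6/5*e35 + 3/4*e135 + 6/25*e235 - 3/10*e245 + 3/20*e1235 - 3/16*e1245 - 8/15*e2345 - 1/3*e12345
second term: -16/3 - 3*e3 - 12/5*e4 - 12*e24 + 6/5*e35 + 3/4*e135 + 6/25*e235 - 3/10*e245 - 3/20*e1235 + 3/16*e1245 + 8/15*e2345 + 1/3*e12345
Answer: -24*e24 + 12/5*e35 + 3/2*e135 + 12/25*e235 - 3/5*e245


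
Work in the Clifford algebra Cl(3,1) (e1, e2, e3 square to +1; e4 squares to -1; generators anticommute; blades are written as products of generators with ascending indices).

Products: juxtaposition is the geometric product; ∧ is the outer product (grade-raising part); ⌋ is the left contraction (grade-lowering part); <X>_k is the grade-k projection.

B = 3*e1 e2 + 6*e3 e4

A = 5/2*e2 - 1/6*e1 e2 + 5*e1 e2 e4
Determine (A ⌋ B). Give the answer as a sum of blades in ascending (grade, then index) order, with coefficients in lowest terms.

step 1: 1/2 - 15/2*e1
Answer: 1/2 - 15/2*e1


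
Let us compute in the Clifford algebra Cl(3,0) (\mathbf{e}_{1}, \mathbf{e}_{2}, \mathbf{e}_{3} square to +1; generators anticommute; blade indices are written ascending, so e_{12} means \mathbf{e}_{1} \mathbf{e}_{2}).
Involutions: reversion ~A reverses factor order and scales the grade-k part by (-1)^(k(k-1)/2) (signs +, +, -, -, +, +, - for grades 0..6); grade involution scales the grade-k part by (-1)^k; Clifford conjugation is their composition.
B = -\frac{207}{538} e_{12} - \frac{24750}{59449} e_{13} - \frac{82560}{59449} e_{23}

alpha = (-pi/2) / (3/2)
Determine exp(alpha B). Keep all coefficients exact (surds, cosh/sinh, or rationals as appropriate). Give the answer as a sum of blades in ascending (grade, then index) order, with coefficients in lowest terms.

B^2 term by term: the squares give (-\frac{207}{538})^2*(e_{12})^2 + (-\frac{24750}{59449})^2*(e_{13})^2 + (-\frac{82560}{59449})^2*(e_{23})^2 = \frac{42849}{289444}*(-1) + \frac{612562500}{3534183601}*(-1) + \frac{6816153600}{3534183601}*(-1) = -\frac{9}{4} (each basis 2-blade squares to minus the product of its generators' squares); cross terms between blades sharing an index anticommute and cancel. So B^2 = -\frac{9}{4}.
B^2 = -\frac{9}{4} — the series telescopes trigonometrically here: l = \frac{3}{2}, alpha*l = - \frac{\pi}{2}, so exp(alpha B) = cos(- \frac{\pi}{2}) + (sin(- \frac{\pi}{2})/(\frac{3}{2}))*B = 0 + (- \frac{2}{3})*B.
Answer: \frac{69}{269} e_{12} + \frac{16500}{59449} e_{13} + \frac{55040}{59449} e_{23}


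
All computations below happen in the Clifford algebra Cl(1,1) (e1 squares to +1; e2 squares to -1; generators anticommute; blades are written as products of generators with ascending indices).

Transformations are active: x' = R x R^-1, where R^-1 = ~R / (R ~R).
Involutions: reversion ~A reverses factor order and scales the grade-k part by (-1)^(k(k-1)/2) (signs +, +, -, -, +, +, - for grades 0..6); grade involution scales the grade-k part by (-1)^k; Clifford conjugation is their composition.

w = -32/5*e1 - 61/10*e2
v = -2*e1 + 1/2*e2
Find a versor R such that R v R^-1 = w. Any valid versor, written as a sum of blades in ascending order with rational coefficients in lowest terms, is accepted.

The midline construction: v and w both square to 15/4, so reflecting in their sum -42/5*e1 - 28/5*e2 exchanges them.
Answer: -42/5*e1 - 28/5*e2


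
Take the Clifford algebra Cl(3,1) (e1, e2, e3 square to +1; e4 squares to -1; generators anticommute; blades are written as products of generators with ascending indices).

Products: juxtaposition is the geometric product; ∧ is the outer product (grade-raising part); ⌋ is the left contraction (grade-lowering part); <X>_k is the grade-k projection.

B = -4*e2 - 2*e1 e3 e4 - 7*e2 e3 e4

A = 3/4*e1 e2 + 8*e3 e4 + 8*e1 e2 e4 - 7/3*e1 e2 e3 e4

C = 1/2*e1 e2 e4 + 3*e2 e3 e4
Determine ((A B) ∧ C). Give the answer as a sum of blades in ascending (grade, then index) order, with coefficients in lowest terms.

step 1: -8/3*e1 - 182/3*e2 + 56*e1 e3 + 32*e1 e4 - 16*e2 e3 + 49/12*e1 e3 e4 - 61/2*e2 e3 e4
step 2: -8*e1 e2 e3 e4
Answer: -8*e1 e2 e3 e4


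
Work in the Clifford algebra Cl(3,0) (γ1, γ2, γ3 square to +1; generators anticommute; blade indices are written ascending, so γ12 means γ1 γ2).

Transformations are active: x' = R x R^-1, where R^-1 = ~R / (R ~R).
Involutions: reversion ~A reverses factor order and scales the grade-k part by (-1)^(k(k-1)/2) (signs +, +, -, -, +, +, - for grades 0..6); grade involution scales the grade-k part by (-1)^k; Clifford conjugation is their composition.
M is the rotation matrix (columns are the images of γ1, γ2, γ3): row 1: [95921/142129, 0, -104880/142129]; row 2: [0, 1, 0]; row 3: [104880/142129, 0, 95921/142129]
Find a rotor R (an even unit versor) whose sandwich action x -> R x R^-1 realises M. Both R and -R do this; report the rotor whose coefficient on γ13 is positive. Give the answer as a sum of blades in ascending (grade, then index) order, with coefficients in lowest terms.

Method: write R = a + b12*γ12 + b13*γ13 + b23*γ23 with a^2 + b12^2 + b13^2 + b23^2 = 1 (so R^-1 = ~R). Expanding the columns R e_j ~R gives tr M = 4a^2 - 1 and, from the antisymmetric part, M21 - M12 = -4a*b12, M13 - M31 = 4a*b13, M32 - M23 = -4a*b23.
Here tr M = 333971/142129, so a^2 = (1 + tr M)/4 = 119025/142129 and a = ±345/377. Taking a = 345/377: M21 - M12 = 0, M13 - M31 = -209760/142129, M32 - M23 = 0, giving b12 = 0, b13 = -152/377, b23 = 0, i.e. R = 345/377 - 152/377*γ13.
Its γ13 coefficient is negative, so report the other preimage -R.
Answer: -345/377 + 152/377*γ13. Why the constraint matters: R and -R act identically through the sandwich — M has trace 333971/142129 either way — so only the sign condition on γ13 picks one of the two preimages.


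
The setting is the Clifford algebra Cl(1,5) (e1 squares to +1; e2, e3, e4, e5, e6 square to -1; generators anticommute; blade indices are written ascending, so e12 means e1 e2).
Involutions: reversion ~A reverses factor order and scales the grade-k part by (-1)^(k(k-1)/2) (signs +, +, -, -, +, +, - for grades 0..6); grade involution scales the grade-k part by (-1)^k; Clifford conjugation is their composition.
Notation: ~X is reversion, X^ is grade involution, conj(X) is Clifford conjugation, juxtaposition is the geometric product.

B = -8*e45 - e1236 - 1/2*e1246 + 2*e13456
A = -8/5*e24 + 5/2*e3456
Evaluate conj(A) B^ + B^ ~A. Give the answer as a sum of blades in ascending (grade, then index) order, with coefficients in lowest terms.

first term: -5*e1 + 4/5*e16 + 64/5*e25 + 20*e36 - 5/4*e1235 + 5/2*e1245 + 8/5*e1346 - 16/5*e12356
second term: -5*e1 + 4/5*e16 - 64/5*e25 + 20*e36 - 5/4*e1235 + 5/2*e1245 - 8/5*e1346 + 16/5*e12356
Answer: -10*e1 + 8/5*e16 + 40*e36 - 5/2*e1235 + 5*e1245


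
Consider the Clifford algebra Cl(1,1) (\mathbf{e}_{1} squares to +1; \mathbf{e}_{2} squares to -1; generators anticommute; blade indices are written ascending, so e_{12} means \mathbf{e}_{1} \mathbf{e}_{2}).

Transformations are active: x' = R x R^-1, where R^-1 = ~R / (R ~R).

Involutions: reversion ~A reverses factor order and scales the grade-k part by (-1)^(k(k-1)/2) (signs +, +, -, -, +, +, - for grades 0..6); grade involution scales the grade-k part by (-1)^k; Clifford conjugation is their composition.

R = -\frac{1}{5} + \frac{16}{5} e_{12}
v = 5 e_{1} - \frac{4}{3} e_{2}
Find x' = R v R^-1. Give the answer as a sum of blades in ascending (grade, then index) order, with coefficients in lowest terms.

~R = -\frac{1}{5} - \frac{16}{5} e_{12}, and R ~R = -\frac{51}{5}, so R^-1 = ~R / (-\frac{51}{5}).
R v = \frac{49}{15} e_{1} - \frac{236}{15} e_{2}
Answer: -\frac{3727}{765} e_{1} + \frac{548}{765} e_{2}


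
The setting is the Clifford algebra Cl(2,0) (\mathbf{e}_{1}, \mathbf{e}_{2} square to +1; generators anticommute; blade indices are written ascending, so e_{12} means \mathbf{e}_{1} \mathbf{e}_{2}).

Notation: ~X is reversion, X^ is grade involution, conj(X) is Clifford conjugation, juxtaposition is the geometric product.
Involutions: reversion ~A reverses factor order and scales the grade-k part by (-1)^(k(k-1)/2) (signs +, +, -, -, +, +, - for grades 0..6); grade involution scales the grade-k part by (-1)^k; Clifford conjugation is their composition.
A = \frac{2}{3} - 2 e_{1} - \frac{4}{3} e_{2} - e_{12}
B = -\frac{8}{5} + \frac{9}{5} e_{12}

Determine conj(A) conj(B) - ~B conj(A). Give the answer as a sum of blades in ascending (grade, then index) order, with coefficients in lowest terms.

first term: \frac{11}{15} - \frac{4}{5} e_{1} - \frac{86}{15} e_{2} - \frac{14}{5} e_{12}
second term: \frac{11}{15} - \frac{28}{5} e_{1} + \frac{22}{15} e_{2} - \frac{14}{5} e_{12}
Answer: \frac{24}{5} e_{1} - \frac{36}{5} e_{2}


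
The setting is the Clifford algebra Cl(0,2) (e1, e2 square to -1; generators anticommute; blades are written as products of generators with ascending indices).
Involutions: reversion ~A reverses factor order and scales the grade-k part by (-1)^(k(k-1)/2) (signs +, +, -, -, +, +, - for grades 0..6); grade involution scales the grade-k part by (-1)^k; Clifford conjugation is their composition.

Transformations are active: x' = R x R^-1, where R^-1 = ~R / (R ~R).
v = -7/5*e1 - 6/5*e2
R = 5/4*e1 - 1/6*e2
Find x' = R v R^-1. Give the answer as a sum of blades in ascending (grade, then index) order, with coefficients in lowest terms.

~R = 5/4*e1 - 1/6*e2, and R ~R = -229/144, so R^-1 = ~R / (-229/144).
R v = 31/20 - 26/15*e1 e2
Answer: -1187/1145*e1 + 1746/1145*e2


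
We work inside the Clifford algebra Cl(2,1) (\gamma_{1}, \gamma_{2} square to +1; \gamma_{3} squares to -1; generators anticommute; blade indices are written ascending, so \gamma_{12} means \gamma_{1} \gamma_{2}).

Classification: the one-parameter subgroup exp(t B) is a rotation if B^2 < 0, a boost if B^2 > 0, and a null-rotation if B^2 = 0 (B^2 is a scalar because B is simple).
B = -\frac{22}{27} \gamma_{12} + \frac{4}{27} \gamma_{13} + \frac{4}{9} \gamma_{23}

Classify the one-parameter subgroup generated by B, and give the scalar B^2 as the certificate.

B^2 term by term: the squares give (-\frac{22}{27})^2*(\gamma_{12})^2 + (\frac{4}{27})^2*(\gamma_{13})^2 + (\frac{4}{9})^2*(\gamma_{23})^2 = \frac{484}{729}*(-1) + \frac{16}{729}*(+1) + \frac{16}{81}*(+1) = -\frac{4}{9} (each basis 2-blade squares to minus the product of its generators' squares); cross terms between blades sharing an index anticommute and cancel. So B^2 = -\frac{4}{9}.
Answer: rotation, certificate B^2 = -\frac{4}{9}. The scalar -\frac{4}{9} is the complete invariant here: its sign names the subgroup type.


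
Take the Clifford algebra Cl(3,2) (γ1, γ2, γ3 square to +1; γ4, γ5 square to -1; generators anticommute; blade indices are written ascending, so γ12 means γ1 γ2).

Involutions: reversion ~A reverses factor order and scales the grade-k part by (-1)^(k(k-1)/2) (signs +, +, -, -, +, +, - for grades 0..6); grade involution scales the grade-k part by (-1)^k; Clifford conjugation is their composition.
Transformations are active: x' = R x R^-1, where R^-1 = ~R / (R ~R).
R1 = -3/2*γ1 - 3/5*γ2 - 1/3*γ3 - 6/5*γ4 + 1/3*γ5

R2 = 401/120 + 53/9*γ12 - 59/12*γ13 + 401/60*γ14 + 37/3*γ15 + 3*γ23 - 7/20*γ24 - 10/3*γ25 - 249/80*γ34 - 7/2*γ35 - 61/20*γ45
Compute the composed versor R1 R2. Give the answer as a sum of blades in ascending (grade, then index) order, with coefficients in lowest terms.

Distribute over the terms of R1 (each basis-blade product reordered to ascending indices, repeated generators contracted through their squares):
(-3/2*γ1) R2 = -401/80*γ1 - 53/6*γ2 + 59/8*γ3 - 401/40*γ4 - 37/2*γ5 - 9/2*γ123 + 21/40*γ124 + 5*γ125 + 747/160*γ134 + 21/4*γ135 + 183/40*γ145
(-3/5*γ2) R2 = 53/15*γ1 - 401/200*γ2 - 9/5*γ3 + 21/100*γ4 + 2*γ5 - 59/20*γ123 + 401/100*γ124 + 37/5*γ125 + 747/400*γ234 + 21/10*γ235 + 183/100*γ245
(-1/3*γ3) R2 = -59/36*γ1 + γ2 - 401/360*γ3 + 83/80*γ4 + 7/6*γ5 - 53/27*γ123 + 401/180*γ134 + 37/9*γ135 - 7/60*γ234 - 10/9*γ235 + 61/60*γ345
(-6/5*γ4) R2 = -401/50*γ1 + 21/50*γ2 + 747/200*γ3 - 401/100*γ4 - 183/50*γ5 - 106/15*γ124 + 59/10*γ134 + 74/5*γ145 - 18/5*γ234 - 4*γ245 - 21/5*γ345
(1/3*γ5) R2 = 37/9*γ1 - 10/9*γ2 - 7/6*γ3 - 61/60*γ4 + 401/360*γ5 + 53/27*γ125 - 59/36*γ135 + 401/180*γ145 + γ235 - 7/60*γ245 - 83/80*γ345
Summing the partial products and collecting blades:
Answer: -25297/3600*γ1 - 18953/1800*γ2 + 12653/1800*γ3 - 3313/240*γ4 - 32183/1800*γ5 - 5083/540*γ123 - 1519/600*γ124 + 1939/135*γ125 + 18427/1440*γ134 + 139/18*γ135 + 7777/360*γ145 - 2219/1200*γ234 + 179/90*γ235 - 343/150*γ245 - 1013/240*γ345


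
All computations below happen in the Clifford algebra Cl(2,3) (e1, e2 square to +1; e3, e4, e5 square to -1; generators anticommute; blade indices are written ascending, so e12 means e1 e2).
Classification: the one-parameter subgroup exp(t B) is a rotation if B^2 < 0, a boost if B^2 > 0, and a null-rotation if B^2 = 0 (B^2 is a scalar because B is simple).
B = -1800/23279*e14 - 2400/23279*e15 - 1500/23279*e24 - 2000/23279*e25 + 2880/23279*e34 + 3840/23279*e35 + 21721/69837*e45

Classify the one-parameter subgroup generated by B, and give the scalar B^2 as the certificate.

B^2 term by term: the squares give (-1800/23279)^2*(e14)^2 + (-2400/23279)^2*(e15)^2 + (-1500/23279)^2*(e24)^2 + (-2000/23279)^2*(e25)^2 + (2880/23279)^2*(e34)^2 + (3840/23279)^2*(e35)^2 + (21721/69837)^2*(e45)^2 = 3240000/541911841*(+1) + 5760000/541911841*(+1) + 2250000/541911841*(+1) + 4000000/541911841*(+1) + 8294400/541911841*(-1) + 14745600/541911841*(-1) + 471801841/4877206569*(-1) = -1/9 (each basis 2-blade squares to minus the product of its generators' squares); cross terms between blades sharing an index anticommute and cancel; the commuting (index-disjoint) pairs give grade-4 terms 2*c*c'*(blade product), which cancel blade by blade — e1245: -7200000/541911841 + 7200000/541911841 = 0; e1345: 13824000/541911841 - 13824000/541911841 = 0; e2345: 11520000/541911841 - 11520000/541911841 = 0 — confirming B is simple. So B^2 = -1/9.
Answer: rotation, certificate B^2 = -1/9. Why this suffices: the scalar -1/9 survives any versor conjugation, so its sign alone determines the class however B is presented.


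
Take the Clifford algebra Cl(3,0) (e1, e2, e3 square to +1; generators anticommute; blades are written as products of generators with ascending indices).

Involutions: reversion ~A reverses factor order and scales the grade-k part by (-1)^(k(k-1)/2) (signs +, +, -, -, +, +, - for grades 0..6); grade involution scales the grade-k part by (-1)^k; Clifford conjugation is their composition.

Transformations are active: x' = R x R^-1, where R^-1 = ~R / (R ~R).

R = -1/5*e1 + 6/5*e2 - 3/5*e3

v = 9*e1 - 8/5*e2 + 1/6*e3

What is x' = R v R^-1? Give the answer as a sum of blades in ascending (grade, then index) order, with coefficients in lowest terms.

~R = -1/5*e1 + 6/5*e2 - 3/5*e3, and R ~R = 46/25, so R^-1 = ~R / (46/25).
R v = -191/50 - 262/25*e1 e2 + 161/30*e1 e3 - 19/25*e2 e3
Answer: -1879/230*e1 - 389/115*e2 + 802/345*e3


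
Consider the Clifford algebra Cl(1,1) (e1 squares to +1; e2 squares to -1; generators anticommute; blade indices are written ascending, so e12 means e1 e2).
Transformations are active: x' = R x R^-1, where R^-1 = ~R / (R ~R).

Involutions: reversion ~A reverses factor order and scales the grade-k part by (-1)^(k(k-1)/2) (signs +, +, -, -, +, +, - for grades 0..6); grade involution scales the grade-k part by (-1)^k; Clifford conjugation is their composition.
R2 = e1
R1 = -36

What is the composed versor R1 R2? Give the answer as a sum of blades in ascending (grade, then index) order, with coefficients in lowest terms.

Distribute over the terms of R1 (each basis-blade product reordered to ascending indices, repeated generators contracted through their squares):
(-36) R2 = -36*e1
Answer: -36*e1


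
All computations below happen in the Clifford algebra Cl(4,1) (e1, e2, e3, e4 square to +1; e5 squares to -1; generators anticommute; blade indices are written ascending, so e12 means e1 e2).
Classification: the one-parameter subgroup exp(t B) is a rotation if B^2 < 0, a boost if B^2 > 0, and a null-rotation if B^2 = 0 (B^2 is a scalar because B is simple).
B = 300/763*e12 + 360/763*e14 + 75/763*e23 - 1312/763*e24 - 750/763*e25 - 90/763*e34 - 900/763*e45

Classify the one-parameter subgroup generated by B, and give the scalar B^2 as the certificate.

B^2 term by term: the squares give (300/763)^2*(e12)^2 + (360/763)^2*(e14)^2 + (75/763)^2*(e23)^2 + (-1312/763)^2*(e24)^2 + (-750/763)^2*(e25)^2 + (-90/763)^2*(e34)^2 + (-900/763)^2*(e45)^2 = 90000/582169*(-1) + 129600/582169*(-1) + 5625/582169*(-1) + 1721344/582169*(-1) + 562500/582169*(+1) + 8100/582169*(-1) + 810000/582169*(+1) = -1 (each basis 2-blade squares to minus the product of its generators' squares); cross terms between blades sharing an index anticommute and cancel; the commuting (index-disjoint) pairs give grade-4 terms 2*c*c'*(blade product), which cancel blade by blade — e1234: -54000/582169 + 54000/582169 = 0; e1245: -540000/582169 + 540000/582169 = 0; e2345: -135000/582169 + 135000/582169 = 0 — confirming B is simple. So B^2 = -1.
Answer: rotation, certificate B^2 = -1. The class reads off the invariant scalar -1 directly.


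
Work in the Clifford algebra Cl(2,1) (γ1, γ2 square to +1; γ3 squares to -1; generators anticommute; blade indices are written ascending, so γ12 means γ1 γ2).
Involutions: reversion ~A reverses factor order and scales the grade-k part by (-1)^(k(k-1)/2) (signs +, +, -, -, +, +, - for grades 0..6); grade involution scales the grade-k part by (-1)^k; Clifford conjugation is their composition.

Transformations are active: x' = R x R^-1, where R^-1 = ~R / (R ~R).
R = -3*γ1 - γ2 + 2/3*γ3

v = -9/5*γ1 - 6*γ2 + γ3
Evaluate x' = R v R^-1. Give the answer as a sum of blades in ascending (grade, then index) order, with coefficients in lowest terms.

~R = -3*γ1 - γ2 + 2/3*γ3, and R ~R = 86/9, so R^-1 = ~R / (86/9).
R v = 161/15 + 81/5*γ12 - 9/5*γ13 + 3*γ23
Answer: -1062/215*γ1 + 807/215*γ2 + 107/215*γ3


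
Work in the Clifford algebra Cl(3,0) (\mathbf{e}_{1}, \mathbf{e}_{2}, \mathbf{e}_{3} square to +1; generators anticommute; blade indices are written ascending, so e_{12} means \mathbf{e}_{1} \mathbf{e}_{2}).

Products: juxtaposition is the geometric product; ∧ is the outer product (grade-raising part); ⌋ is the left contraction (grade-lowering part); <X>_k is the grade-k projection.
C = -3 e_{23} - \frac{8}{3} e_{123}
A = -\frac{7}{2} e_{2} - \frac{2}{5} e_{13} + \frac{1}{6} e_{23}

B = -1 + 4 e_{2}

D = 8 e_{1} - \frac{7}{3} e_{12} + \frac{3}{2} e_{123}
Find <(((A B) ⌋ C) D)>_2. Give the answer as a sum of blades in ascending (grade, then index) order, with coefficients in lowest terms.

step 1: -14 + \frac{7}{2} e_{2} - \frac{2}{3} e_{3} + \frac{2}{5} e_{13} - \frac{1}{6} e_{23} + \frac{8}{5} e_{123}
step 2: \frac{113}{30} - \frac{4}{9} e_{1} - \frac{46}{15} e_{2} - \frac{21}{2} e_{3} + \frac{16}{9} e_{12} + \frac{28}{3} e_{13} + 42 e_{23} + \frac{112}{3} e_{123}
step 3: -\frac{1496}{27} - \frac{1801}{45} e_{1} + \frac{22}{27} e_{2} + \frac{88}{9} e_{3} - \frac{1}{180} e_{12} + \frac{933}{5} e_{13} + \frac{2486}{9} e_{23} + \frac{7323}{20} e_{123}
step 4: -\frac{1}{180} e_{12} + \frac{933}{5} e_{13} + \frac{2486}{9} e_{23}
Answer: -\frac{1}{180} e_{12} + \frac{933}{5} e_{13} + \frac{2486}{9} e_{23}


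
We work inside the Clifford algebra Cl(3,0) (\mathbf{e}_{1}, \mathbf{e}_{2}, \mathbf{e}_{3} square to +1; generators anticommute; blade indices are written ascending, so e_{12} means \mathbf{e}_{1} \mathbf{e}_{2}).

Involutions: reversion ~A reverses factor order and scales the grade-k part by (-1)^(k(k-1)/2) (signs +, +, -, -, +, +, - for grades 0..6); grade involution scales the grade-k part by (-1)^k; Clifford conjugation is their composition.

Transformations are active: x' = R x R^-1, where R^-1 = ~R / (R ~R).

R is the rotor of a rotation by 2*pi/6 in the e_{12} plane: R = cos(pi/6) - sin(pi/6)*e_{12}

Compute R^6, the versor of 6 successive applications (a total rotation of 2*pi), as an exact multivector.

Half-angle bookkeeping: 6 applications in e_{12} add up to rotor phase 6*pi/6 = \pi, so R^6 = cos(\pi) - sin(\pi)*e_{12}.
cos(\pi) = -1 and sin(\pi) = 0, so R^6 = -1. The total rotation 2*pi is 1 full turn, so every vector returns to itself, yet the rotor is -1, on the OTHER sheet of the double cover (an odd number of 2*pi turns).
Answer: -1


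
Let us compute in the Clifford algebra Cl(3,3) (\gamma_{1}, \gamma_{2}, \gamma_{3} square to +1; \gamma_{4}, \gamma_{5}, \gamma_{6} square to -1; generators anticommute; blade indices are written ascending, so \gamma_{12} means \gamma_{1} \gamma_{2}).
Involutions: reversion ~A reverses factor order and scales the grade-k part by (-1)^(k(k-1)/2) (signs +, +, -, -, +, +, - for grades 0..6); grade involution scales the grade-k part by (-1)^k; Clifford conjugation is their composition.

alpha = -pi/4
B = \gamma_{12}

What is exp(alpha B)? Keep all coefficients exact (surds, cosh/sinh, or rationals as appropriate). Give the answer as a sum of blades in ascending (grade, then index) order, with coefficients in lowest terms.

B^2 = (1)^2*(\gamma_{12})^2 = 1*(-1) = -1 (a basis 2-blade squares to minus the product of its generators' squares).
B^2 = -1 — B^2 < 0, so the exponential closes trigonometrically: l = 1, alpha*l = - \frac{\pi}{4}, so exp(alpha B) = cos(- \frac{\pi}{4}) + (sin(- \frac{\pi}{4})/1)*B = \frac{\sqrt{2}}{2} + (- \frac{\sqrt{2}}{2})*B.
Answer: \frac{\sqrt{2}}{2} - \frac{\sqrt{2}}{2} \gamma_{12}


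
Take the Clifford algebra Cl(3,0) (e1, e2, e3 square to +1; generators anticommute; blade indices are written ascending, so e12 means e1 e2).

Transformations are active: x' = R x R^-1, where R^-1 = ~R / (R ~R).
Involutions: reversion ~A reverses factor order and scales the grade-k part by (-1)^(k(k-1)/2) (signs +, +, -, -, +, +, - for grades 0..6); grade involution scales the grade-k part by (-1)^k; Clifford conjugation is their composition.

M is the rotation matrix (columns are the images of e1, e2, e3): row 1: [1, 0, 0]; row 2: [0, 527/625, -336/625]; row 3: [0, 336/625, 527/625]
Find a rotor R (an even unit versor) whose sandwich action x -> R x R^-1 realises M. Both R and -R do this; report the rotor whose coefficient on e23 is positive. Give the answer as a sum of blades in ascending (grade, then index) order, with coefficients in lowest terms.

Method: write R = a + b12*e12 + b13*e13 + b23*e23 with a^2 + b12^2 + b13^2 + b23^2 = 1 (so R^-1 = ~R). Expanding the columns R e_j ~R gives tr M = 4a^2 - 1 and, from the antisymmetric part, M21 - M12 = -4a*b12, M13 - M31 = 4a*b13, M32 - M23 = -4a*b23.
Here tr M = 1679/625, so a^2 = (1 + tr M)/4 = 576/625 and a = ±24/25. Taking a = 24/25: M21 - M12 = 0, M13 - M31 = 0, M32 - M23 = 672/625, giving b12 = 0, b13 = 0, b23 = -7/25, i.e. R = 24/25 - 7/25*e23.
Its e23 coefficient is negative, so report the other preimage -R.
Answer: -24/25 + 7/25*e23. Uniqueness: Spin(3) -> SO(3) maps R and -R to the same rotation of trace 1679/625; fixing the sign of the e23 coefficient removes the ambiguity.


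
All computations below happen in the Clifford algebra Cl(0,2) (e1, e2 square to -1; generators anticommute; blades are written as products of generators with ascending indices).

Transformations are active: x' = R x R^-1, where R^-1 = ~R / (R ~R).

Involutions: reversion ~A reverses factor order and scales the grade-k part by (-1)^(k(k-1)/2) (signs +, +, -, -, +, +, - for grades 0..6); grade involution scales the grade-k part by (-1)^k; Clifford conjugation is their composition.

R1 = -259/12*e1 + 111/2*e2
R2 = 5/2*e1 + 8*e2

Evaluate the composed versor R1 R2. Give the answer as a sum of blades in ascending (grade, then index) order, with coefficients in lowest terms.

Distribute over the terms of R1 (each basis-blade product reordered to ascending indices, repeated generators contracted through their squares):
(-259/12*e1) R2 = 1295/24 - 518/3*e1 e2
(111/2*e2) R2 = -444 - 555/4*e1 e2
Summing the partial products and collecting blades:
Answer: -9361/24 - 3737/12*e1 e2


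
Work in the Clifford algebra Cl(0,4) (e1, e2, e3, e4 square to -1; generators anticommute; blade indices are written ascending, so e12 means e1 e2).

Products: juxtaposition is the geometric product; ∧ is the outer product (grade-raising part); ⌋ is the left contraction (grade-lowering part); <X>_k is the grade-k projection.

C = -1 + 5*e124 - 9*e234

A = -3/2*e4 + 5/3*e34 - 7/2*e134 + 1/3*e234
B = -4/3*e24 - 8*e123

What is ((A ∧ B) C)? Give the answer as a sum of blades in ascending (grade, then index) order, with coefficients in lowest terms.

step 1: -12*e1234
step 2: 108*e1 - 60*e3 + 12*e1234
Answer: 108*e1 - 60*e3 + 12*e1234


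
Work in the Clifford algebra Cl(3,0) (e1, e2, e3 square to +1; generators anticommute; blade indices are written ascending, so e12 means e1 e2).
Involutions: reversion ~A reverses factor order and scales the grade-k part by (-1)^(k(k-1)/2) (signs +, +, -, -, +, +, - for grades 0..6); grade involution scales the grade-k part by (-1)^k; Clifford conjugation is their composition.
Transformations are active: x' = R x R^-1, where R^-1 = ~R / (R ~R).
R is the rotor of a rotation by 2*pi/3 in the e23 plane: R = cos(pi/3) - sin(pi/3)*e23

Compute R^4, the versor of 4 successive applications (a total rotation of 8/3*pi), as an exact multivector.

Rotor phase runs at HALF the rotation angle; powers of one rotor simply add phase, so after 4 steps in e23 the phase is 4*pi/3 = 4*pi/3 and R^4 = cos(4*pi/3) - sin(4*pi/3)*e23.
cos(4*pi/3) = -1/2 and sin(4*pi/3) = -sqrt(3)/2, so R^4 = -1/2 + sqrt(3)/2*e23. The net rotation is 2/3*pi (after discarding 1 full turn, each of which contributes a factor -1 to the rotor); the rotor keeps the half-angle phase exactly.
Answer: -1/2 + sqrt(3)/2*e23


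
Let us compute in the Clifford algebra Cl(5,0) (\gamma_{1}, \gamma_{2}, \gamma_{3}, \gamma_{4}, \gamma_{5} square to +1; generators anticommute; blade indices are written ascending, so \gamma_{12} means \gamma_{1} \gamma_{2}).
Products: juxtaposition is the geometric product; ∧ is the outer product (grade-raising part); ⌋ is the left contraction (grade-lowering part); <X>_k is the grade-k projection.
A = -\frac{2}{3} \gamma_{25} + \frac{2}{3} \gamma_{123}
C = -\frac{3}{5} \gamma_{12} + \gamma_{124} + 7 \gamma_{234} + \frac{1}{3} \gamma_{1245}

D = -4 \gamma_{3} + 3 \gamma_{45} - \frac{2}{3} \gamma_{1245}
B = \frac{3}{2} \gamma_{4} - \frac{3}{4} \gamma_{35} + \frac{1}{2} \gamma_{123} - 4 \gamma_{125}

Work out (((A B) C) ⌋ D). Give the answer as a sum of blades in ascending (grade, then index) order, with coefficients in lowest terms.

step 1: -\frac{1}{3} - \frac{8}{3} \gamma_{1} - \frac{1}{2} \gamma_{23} + \frac{8}{3} \gamma_{35} - \frac{1}{2} \gamma_{125} - \frac{1}{3} \gamma_{135} + \gamma_{245} + \gamma_{1234}
step 2: -\frac{20}{3} \gamma_{1} + \frac{8}{5} \gamma_{2} - \gamma_{3} + \frac{10}{3} \gamma_{4} - \frac{3}{10} \gamma_{5} + \frac{1}{5} \gamma_{12} - \frac{3}{10} \gamma_{13} + \gamma_{15} - \frac{8}{3} \gamma_{24} + \frac{3}{5} \gamma_{34} - \frac{22}{3} \gamma_{35} - \frac{1}{2} \gamma_{45} - \frac{1}{3} \gamma_{124} + \frac{1}{2} \gamma_{134} + \frac{3}{5} \gamma_{145} - \frac{20}{9} \gamma_{234} + \frac{1}{5} \gamma_{235} + \frac{160}{9} \gamma_{245} - \frac{176}{9} \gamma_{1234} - \frac{8}{5} \gamma_{1235} - \frac{22}{9} \gamma_{1245} + \frac{11}{3} \gamma_{1345} + \frac{1}{3} \gamma_{2345} - \frac{8}{3} \gamma_{12345}
step 3: \frac{385}{54} - \frac{320}{27} \gamma_{1} + \frac{2}{5} \gamma_{2} + \frac{9}{10} \gamma_{4} + \frac{88}{9} \gamma_{5} - \frac{1}{3} \gamma_{12} - \frac{16}{9} \gamma_{15} + \frac{2}{3} \gamma_{24} + \frac{2}{15} \gamma_{45} - \frac{1}{5} \gamma_{124} - \frac{20}{9} \gamma_{125} + \frac{16}{15} \gamma_{145} + \frac{40}{9} \gamma_{245}
Answer: \frac{385}{54} - \frac{320}{27} \gamma_{1} + \frac{2}{5} \gamma_{2} + \frac{9}{10} \gamma_{4} + \frac{88}{9} \gamma_{5} - \frac{1}{3} \gamma_{12} - \frac{16}{9} \gamma_{15} + \frac{2}{3} \gamma_{24} + \frac{2}{15} \gamma_{45} - \frac{1}{5} \gamma_{124} - \frac{20}{9} \gamma_{125} + \frac{16}{15} \gamma_{145} + \frac{40}{9} \gamma_{245}


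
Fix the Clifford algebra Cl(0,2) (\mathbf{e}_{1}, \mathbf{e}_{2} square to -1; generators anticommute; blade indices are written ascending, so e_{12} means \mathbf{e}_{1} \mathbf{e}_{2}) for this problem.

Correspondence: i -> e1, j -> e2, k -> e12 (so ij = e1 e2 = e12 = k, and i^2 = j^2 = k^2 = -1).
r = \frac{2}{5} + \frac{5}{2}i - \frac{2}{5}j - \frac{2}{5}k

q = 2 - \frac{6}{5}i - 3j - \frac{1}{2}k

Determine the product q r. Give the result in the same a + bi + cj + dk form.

In blades: q = 2 - \frac{6}{5} e_{1} - 3 e_{2} - \frac{1}{2} e_{12}, r = \frac{2}{5} + \frac{5}{2} e_{1} - \frac{2}{5} e_{2} - \frac{2}{5} e_{12}.
Distribute q over r term by term (generator squares from the signature, products reordered to ascending indices): (2)*r = \frac{4}{5} + 5 e_{1} - \frac{4}{5} e_{2} - \frac{4}{5} e_{12}; (-\frac{6}{5} e_{1})*r = 3 - \frac{12}{25} e_{1} - \frac{12}{25} e_{2} + \frac{12}{25} e_{12}; (-3 e_{2})*r = -\frac{6}{5} + \frac{6}{5} e_{1} - \frac{6}{5} e_{2} + \frac{15}{2} e_{12}; (-\frac{1}{2} e_{12})*r = -\frac{1}{5} - \frac{1}{5} e_{1} - \frac{5}{4} e_{2} - \frac{1}{5} e_{12}.
Sum: \frac{12}{5} + \frac{138}{25} e_{1} - \frac{373}{100} e_{2} + \frac{349}{50} e_{12}; translating back through the correspondence:
Answer: \frac{12}{5} + \frac{138}{25}i - \frac{373}{100}j + \frac{349}{50}k


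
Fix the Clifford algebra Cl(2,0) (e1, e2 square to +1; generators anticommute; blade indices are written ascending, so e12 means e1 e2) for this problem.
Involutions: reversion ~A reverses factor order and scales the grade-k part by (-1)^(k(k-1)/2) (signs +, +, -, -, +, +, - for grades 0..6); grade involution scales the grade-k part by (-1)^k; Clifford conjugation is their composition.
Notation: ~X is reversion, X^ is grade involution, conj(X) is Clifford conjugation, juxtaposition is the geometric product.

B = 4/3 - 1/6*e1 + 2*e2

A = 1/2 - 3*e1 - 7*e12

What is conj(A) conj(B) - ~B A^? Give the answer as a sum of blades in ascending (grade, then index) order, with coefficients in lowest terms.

first term: 7/6 - 119/12*e1 - 13/6*e2 + 10/3*e12
second term: 1/6 + 215/12*e1 + 13/6*e2 - 46/3*e12
Answer: 1 - 167/6*e1 - 13/3*e2 + 56/3*e12


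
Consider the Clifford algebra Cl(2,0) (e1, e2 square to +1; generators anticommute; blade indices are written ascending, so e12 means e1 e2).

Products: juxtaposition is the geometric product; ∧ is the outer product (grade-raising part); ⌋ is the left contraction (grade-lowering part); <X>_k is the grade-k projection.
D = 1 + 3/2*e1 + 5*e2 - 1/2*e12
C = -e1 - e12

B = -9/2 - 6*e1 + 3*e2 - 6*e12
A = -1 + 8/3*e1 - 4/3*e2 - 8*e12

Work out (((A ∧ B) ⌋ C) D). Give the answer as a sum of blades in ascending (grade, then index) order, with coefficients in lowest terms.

step 1: 9/2 - 6*e1 + 3*e2 + 42*e12
step 2: 48 - 3/2*e1 + 6*e2 - 9/2*e12
step 3: 147/2 + 51*e1 + 507/2*e2 - 45*e12
Answer: 147/2 + 51*e1 + 507/2*e2 - 45*e12


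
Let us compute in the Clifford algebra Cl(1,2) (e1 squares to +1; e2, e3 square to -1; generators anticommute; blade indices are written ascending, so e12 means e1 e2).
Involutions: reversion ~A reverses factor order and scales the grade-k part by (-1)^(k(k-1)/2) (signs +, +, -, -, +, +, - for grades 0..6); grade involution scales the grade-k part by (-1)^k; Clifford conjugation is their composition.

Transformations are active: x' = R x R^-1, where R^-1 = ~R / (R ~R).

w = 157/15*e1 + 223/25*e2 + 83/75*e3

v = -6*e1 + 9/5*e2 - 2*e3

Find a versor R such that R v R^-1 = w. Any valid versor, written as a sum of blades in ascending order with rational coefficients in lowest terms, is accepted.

Sketch: the shared square 719/25 makes R = v + w = 67/15*e1 + 268/25*e2 - 67/75*e3 the natural versor; its sandwich fixes that direction, negates (v - w)/2, and sends v to w.
Answer: 67/15*e1 + 268/25*e2 - 67/75*e3


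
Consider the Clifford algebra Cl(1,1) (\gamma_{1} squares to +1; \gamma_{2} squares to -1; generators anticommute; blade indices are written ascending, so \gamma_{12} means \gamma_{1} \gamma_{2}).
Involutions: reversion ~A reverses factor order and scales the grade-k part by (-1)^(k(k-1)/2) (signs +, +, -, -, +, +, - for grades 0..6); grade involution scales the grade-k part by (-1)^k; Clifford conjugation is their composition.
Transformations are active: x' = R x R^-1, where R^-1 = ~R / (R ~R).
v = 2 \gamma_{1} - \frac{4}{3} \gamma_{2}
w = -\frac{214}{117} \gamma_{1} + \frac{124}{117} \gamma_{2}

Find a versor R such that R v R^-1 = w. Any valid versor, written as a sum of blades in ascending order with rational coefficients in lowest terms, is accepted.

Construction: equal norms (both \frac{20}{9}) license R = v + w = \frac{20}{117} \gamma_{1} - \frac{32}{117} \gamma_{2} — nothing changes along that direction, while (v - w)/2 changes sign, so v maps onto w.
Answer: \frac{20}{117} \gamma_{1} - \frac{32}{117} \gamma_{2}


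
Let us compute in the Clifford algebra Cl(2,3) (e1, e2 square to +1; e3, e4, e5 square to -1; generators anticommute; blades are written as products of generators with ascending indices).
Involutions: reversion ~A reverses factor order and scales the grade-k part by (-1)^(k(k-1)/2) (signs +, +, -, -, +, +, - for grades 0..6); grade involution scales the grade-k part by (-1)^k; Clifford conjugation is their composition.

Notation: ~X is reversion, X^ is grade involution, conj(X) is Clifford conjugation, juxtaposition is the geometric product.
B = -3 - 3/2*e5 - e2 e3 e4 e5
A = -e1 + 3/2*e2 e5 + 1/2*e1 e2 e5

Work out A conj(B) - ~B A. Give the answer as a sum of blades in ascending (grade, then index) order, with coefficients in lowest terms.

first term: 3*e1 - 9/4*e2 - 3/4*e1 e2 - 3/2*e1 e5 - 9/2*e2 e5 - 3/2*e3 e4 - 3/2*e1 e2 e5 - 1/2*e1 e3 e4 + e1 e2 e3 e4 e5
second term: 3*e1 - 9/4*e2 + 3/4*e1 e2 - 3/2*e1 e5 - 9/2*e2 e5 - 3/2*e3 e4 - 3/2*e1 e2 e5 - 1/2*e1 e3 e4 + e1 e2 e3 e4 e5
Answer: -3/2*e1 e2
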